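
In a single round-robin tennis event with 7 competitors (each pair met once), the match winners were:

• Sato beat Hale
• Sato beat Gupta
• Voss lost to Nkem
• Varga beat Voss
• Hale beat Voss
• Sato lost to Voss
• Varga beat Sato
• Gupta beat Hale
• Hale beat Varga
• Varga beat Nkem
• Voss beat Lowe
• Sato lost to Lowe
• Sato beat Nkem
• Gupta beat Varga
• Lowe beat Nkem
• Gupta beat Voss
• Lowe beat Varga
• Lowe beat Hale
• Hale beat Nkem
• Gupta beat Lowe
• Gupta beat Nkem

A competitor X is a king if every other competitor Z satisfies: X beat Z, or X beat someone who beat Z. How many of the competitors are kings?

Hale cannot reach Gupta in two steps.
Nkem cannot reach Hale, Gupta, Varga in two steps.
Voss reaches everyone (king).
Gupta reaches everyone (king).
Sato reaches everyone (king).
Varga reaches everyone (king).
Lowe reaches everyone (king).
Kings: Voss, Gupta, Sato, Varga, Lowe — 5.

5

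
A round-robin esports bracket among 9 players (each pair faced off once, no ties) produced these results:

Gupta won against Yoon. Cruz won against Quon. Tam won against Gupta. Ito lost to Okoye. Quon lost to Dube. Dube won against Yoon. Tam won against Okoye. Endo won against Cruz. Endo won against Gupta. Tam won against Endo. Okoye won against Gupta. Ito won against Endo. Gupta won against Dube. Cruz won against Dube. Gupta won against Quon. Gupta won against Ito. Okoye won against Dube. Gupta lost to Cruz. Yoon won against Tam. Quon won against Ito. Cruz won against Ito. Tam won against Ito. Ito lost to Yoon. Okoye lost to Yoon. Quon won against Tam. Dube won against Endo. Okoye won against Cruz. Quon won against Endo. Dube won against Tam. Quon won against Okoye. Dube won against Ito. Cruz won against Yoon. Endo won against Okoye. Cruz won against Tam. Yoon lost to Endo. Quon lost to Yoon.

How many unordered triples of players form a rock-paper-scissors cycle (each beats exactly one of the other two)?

23

Win totals: Endo 4, Tam 4, Yoon 4, Okoye 4, Gupta 4, Dube 5, Cruz 6, Quon 4, Ito 1.
A player with w wins dominates both others in C(w,2) triples; summing gives 6 + 6 + 6 + 6 + 6 + 10 + 15 + 6 + 0 = 61 transitive triples.
Total triples C(9,3) = 84, so cyclic triples = 84 − 61 = 23.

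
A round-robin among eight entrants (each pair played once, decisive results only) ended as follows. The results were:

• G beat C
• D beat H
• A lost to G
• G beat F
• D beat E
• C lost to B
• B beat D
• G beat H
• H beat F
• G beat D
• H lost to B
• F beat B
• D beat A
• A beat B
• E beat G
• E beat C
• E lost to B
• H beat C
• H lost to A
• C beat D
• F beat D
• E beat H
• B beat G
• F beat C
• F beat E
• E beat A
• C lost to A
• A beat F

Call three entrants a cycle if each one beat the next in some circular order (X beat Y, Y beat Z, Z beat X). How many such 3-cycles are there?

14

Win totals: A 4, B 5, C 1, D 3, E 4, F 4, G 5, H 2.
An entrant with w wins dominates both others in C(w,2) triples; summing gives 6 + 10 + 0 + 3 + 6 + 6 + 10 + 1 = 42 transitive triples.
Total triples C(8,3) = 56, so cyclic triples = 56 − 42 = 14.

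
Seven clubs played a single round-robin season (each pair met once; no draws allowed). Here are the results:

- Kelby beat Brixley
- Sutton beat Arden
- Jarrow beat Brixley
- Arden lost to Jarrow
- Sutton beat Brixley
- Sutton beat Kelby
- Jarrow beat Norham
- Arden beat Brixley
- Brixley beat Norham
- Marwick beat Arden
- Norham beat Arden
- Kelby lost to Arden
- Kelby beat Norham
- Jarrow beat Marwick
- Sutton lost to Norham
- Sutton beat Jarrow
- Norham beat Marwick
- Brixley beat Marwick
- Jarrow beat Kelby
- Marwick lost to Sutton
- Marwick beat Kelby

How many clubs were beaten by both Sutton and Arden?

Sutton beat: Kelby, Brixley, Jarrow, Marwick, Arden.
Arden beat: Kelby, Brixley.
Both beat: Kelby, Brixley — 2.

2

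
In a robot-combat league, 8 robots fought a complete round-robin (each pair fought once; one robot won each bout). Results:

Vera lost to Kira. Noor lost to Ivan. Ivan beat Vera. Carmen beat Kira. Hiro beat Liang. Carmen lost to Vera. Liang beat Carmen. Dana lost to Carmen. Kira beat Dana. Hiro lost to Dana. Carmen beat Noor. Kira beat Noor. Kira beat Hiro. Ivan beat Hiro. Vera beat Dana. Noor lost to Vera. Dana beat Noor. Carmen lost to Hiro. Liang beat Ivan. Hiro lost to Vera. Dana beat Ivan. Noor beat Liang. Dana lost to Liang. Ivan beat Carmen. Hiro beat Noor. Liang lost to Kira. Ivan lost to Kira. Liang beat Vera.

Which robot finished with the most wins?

Kira

Win totals: Noor 1, Hiro 3, Ivan 4, Vera 4, Kira 6, Liang 4, Dana 3, Carmen 3.
Kira leads with 6 wins (next highest: 4).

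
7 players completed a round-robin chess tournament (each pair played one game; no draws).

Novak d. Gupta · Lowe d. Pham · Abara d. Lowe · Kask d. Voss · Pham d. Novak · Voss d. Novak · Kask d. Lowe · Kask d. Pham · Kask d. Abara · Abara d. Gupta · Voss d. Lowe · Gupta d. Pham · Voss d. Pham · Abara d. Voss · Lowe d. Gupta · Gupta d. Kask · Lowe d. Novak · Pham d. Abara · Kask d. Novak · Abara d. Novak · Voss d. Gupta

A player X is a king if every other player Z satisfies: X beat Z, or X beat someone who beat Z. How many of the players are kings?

4

Pham cannot reach Kask in two steps.
Kask reaches everyone (king).
Voss reaches everyone (king).
Gupta reaches everyone (king).
Abara reaches everyone (king).
Novak cannot reach Voss, Abara, Lowe in two steps.
Lowe cannot reach Voss in two steps.
Kings: Kask, Voss, Gupta, Abara — 4.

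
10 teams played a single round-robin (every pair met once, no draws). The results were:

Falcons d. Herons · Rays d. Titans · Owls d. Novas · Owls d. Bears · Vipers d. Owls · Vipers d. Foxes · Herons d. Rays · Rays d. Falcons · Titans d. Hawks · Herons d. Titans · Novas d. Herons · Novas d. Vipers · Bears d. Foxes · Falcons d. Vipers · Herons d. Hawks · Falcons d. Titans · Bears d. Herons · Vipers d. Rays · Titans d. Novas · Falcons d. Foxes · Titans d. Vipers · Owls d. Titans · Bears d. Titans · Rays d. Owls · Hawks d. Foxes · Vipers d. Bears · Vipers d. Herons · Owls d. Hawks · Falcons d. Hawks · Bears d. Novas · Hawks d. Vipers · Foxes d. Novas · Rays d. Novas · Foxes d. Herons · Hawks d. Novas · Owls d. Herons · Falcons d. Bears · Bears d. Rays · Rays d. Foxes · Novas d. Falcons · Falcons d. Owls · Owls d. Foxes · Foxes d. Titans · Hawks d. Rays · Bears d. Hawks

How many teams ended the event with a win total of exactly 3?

Win totals: Rays 5, Titans 3, Falcons 7, Owls 6, Foxes 3, Bears 6, Hawks 4, Novas 3, Vipers 5, Herons 3.
Exactly 3: Titans, Foxes, Novas, Herons — 4 teams.

4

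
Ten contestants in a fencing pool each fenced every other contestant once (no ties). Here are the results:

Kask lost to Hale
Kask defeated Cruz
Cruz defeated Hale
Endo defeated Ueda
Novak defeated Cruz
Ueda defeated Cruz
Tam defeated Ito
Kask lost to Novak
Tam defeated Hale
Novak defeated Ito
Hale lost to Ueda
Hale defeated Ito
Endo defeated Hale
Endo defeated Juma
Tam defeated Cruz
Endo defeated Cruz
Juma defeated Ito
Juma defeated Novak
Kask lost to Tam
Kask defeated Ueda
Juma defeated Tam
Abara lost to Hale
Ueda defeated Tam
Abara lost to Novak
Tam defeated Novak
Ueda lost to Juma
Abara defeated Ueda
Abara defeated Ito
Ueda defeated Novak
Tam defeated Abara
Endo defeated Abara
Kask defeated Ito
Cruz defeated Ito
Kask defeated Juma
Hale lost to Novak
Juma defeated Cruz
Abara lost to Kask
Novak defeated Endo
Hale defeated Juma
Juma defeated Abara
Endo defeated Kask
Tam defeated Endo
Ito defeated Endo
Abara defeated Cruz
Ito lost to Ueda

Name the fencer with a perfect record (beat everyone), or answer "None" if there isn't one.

Highest win total is Tam with 7 (out of 9 possible).
Tam lost to Juma, Ueda, so no fencer went undefeated.

None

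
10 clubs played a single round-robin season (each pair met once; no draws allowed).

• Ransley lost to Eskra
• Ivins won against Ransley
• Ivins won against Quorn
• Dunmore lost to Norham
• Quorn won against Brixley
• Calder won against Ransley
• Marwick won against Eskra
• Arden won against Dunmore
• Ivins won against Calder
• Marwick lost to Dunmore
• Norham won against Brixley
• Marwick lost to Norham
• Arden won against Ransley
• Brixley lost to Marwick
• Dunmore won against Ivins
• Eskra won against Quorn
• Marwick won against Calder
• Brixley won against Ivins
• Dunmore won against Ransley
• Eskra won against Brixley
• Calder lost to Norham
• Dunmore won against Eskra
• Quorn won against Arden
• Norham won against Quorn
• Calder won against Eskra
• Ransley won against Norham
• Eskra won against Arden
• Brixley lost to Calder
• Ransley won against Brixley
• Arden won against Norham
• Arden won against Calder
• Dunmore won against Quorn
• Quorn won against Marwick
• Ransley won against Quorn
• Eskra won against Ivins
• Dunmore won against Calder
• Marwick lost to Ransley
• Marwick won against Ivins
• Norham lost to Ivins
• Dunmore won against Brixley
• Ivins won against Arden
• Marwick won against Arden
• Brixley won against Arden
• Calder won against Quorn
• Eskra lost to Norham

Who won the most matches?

Win totals: Ransley 4, Norham 6, Quorn 3, Eskra 5, Marwick 5, Calder 4, Dunmore 7, Ivins 5, Arden 4, Brixley 2.
Dunmore leads with 7 wins (next highest: 6).

Dunmore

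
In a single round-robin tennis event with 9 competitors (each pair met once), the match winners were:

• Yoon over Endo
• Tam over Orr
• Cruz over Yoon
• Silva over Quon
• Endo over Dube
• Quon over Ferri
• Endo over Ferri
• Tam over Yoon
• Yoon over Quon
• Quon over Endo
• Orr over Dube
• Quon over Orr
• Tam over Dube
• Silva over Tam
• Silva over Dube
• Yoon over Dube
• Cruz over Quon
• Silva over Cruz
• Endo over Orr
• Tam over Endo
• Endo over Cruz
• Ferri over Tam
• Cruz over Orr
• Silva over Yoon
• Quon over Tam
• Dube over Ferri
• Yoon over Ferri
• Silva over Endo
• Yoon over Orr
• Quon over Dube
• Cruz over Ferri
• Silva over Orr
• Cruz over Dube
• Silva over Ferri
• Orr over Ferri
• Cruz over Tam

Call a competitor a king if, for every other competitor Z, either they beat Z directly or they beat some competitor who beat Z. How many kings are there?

1

Quon cannot reach Silva in two steps.
Yoon cannot reach Silva in two steps.
Dube cannot reach Quon, Yoon, Endo, Cruz, Silva, Orr in two steps.
Endo cannot reach Silva in two steps.
Cruz cannot reach Silva in two steps.
Silva reaches everyone (king).
Orr cannot reach Quon, Yoon, Endo, Cruz, Silva in two steps.
Ferri cannot reach Quon, Cruz, Silva in two steps.
Tam cannot reach Silva in two steps.
Kings: Silva — 1.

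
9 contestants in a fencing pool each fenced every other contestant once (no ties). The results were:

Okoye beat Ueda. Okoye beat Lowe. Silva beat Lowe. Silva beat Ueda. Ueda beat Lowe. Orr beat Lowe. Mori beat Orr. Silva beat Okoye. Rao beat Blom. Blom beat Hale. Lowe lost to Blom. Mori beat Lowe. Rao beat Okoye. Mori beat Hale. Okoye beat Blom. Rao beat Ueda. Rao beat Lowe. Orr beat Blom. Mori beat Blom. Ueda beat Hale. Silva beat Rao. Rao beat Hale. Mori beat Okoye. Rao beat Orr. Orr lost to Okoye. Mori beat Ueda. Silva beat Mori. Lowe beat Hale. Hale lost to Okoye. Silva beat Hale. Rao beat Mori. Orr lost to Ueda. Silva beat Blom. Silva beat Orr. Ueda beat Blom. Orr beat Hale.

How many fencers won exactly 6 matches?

1

Win totals: Ueda 4, Rao 7, Orr 3, Lowe 1, Hale 0, Mori 6, Okoye 5, Blom 2, Silva 8.
Exactly 6: Mori — 1 fencer.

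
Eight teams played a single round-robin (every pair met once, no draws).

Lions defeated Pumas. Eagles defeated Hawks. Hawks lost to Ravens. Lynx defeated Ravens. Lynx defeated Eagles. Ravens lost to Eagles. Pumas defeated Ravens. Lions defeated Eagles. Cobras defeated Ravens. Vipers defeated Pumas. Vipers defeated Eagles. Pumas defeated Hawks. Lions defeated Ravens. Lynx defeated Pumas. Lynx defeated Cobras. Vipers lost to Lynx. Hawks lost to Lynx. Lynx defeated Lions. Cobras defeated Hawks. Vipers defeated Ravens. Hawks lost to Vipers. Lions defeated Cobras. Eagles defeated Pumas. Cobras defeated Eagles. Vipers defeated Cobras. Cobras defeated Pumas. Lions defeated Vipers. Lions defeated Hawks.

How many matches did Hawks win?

0

Hawks' results: beat no one; lost to Cobras, Vipers, Ravens, Pumas, Lynx, Lions, Eagles.
That is 0 wins.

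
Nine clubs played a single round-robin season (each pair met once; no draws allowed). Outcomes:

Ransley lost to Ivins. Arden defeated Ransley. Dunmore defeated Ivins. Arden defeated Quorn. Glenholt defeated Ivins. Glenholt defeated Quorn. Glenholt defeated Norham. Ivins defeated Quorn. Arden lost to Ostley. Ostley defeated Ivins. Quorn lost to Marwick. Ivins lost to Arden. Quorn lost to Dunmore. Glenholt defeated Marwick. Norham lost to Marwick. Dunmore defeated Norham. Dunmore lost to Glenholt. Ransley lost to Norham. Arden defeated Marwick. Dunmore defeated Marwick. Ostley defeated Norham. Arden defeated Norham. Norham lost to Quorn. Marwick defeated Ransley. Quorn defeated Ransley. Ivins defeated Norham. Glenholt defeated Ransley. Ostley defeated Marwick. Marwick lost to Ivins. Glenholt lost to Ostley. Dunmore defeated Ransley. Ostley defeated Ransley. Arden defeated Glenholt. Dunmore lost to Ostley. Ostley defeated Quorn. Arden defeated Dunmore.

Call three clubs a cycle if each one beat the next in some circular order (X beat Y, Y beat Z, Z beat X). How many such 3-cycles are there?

Win totals: Dunmore 5, Glenholt 6, Marwick 3, Arden 7, Ostley 8, Quorn 2, Norham 1, Ivins 4, Ransley 0.
A club with w wins dominates both others in C(w,2) triples; summing gives 10 + 15 + 3 + 21 + 28 + 1 + 0 + 6 + 0 = 84 transitive triples.
Total triples C(9,3) = 84, so cyclic triples = 84 − 84 = 0.

0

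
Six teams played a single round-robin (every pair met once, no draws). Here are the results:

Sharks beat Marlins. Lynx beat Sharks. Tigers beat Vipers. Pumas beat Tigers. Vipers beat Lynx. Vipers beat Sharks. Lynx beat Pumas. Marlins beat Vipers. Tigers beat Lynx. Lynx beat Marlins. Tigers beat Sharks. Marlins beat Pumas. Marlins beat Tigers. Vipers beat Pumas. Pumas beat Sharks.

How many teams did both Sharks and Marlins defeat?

Sharks beat: Marlins.
Marlins beat: Tigers, Vipers, Pumas.
No one was beaten by both.

0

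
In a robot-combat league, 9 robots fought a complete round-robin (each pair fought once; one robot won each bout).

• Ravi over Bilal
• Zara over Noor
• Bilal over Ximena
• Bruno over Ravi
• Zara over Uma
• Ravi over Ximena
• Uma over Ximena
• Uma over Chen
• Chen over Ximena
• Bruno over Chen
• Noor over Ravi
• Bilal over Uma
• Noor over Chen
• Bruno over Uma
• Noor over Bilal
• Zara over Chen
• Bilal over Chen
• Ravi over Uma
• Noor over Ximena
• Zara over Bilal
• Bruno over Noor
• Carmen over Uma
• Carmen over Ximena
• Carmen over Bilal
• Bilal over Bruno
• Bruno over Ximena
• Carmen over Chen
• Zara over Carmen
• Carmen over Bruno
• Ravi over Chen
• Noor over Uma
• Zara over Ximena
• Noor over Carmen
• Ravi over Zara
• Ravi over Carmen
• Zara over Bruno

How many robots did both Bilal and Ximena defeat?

0

Bilal beat: Chen, Ximena, Bruno, Uma.
Ximena beat: no one.
No one was beaten by both.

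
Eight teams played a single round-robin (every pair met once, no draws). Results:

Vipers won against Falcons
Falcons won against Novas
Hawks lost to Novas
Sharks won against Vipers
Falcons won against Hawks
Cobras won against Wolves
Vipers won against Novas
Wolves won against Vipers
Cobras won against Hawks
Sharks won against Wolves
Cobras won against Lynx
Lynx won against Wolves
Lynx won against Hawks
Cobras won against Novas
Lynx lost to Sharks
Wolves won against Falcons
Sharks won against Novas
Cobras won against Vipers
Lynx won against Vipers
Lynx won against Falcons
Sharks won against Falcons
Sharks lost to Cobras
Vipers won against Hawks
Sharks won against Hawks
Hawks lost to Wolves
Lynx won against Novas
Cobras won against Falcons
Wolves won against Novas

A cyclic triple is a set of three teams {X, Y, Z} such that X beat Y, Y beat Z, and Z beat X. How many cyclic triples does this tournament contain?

Win totals: Lynx 5, Hawks 0, Wolves 4, Vipers 3, Cobras 7, Sharks 6, Falcons 2, Novas 1.
A team with w wins dominates both others in C(w,2) triples; summing gives 10 + 0 + 6 + 3 + 21 + 15 + 1 + 0 = 56 transitive triples.
Total triples C(8,3) = 56, so cyclic triples = 56 − 56 = 0.

0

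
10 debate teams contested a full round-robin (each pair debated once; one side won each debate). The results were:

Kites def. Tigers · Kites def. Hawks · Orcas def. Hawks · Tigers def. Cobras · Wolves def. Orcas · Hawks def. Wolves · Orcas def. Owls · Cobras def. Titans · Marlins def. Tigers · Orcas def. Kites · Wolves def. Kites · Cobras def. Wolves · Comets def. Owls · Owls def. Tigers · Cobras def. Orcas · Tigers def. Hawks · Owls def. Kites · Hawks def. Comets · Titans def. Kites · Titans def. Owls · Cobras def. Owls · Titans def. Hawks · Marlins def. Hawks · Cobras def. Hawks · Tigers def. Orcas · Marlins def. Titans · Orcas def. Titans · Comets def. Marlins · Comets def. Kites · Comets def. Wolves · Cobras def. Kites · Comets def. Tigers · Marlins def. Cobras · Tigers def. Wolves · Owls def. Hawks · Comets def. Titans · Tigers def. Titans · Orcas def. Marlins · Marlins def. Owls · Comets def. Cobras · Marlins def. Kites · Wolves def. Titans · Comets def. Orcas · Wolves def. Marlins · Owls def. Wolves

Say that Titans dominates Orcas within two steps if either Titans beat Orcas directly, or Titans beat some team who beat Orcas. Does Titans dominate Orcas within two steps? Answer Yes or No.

No

Titans did not beat Orcas directly.
Titans beat Owls, Hawks, Kites, but each of them lost to Orcas. No two-step path.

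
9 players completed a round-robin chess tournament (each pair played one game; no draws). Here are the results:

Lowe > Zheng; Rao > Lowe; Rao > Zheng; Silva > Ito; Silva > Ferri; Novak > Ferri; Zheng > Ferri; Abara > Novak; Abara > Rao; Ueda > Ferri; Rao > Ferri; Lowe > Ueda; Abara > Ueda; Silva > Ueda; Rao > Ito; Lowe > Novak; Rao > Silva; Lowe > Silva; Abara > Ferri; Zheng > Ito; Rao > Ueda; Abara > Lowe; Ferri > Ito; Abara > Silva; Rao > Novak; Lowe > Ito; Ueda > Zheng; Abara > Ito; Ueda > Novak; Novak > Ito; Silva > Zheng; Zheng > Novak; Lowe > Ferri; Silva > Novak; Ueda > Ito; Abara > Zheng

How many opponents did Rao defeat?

7

Rao's results: beat Silva, Ueda, Lowe, Ferri, Ito, Novak, Zheng; lost to Abara.
That is 7 wins.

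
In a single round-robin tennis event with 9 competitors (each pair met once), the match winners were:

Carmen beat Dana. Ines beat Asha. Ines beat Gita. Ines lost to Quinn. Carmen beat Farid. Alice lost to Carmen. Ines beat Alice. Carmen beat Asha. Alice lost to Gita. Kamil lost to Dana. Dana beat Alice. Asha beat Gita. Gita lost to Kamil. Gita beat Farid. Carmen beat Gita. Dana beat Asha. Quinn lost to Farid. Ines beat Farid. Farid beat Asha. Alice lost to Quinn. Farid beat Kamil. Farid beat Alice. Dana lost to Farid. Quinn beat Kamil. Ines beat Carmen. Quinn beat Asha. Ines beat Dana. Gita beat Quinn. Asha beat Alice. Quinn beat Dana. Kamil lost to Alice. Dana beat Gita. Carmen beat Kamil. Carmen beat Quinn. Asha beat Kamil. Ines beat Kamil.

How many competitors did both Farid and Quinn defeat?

Farid beat: Dana, Alice, Asha, Quinn, Kamil.
Quinn beat: Dana, Alice, Ines, Asha, Kamil.
Both beat: Dana, Alice, Asha, Kamil — 4.

4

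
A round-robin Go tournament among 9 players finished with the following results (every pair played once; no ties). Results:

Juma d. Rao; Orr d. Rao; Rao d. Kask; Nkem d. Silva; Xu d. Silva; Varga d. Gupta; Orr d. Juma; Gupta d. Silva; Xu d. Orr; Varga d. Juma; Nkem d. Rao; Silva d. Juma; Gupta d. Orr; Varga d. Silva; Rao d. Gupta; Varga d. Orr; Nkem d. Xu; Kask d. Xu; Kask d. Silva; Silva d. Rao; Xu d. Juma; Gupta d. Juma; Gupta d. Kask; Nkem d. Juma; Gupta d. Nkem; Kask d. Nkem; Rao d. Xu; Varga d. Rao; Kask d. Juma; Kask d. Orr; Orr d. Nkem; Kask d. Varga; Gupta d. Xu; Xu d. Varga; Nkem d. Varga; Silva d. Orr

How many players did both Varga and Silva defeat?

Varga beat: Rao, Orr, Gupta, Juma, Silva.
Silva beat: Rao, Orr, Juma.
Both beat: Rao, Orr, Juma — 3.

3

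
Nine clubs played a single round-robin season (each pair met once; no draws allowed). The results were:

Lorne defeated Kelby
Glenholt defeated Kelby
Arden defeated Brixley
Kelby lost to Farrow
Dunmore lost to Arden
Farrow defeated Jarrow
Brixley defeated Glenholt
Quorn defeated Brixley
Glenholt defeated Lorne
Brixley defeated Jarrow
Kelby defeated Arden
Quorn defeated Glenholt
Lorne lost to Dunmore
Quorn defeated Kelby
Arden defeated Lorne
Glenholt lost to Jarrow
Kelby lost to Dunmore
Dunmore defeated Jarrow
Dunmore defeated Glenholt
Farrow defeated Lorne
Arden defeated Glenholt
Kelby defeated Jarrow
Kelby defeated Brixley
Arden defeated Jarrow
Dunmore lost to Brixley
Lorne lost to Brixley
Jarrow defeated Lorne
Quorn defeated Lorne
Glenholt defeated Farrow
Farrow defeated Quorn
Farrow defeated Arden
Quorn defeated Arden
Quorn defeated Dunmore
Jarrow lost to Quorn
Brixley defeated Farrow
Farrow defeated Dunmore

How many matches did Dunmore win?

Dunmore's results: beat Glenholt, Jarrow, Kelby, Lorne; lost to Arden, Quorn, Farrow, Brixley.
That is 4 wins.

4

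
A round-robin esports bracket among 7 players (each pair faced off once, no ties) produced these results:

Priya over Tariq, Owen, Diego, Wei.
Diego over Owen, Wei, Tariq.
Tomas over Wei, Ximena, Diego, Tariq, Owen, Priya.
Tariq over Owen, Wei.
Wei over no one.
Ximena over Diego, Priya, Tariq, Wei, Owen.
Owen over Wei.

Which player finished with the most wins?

Win totals: Priya 4, Ximena 5, Tomas 6, Owen 1, Wei 0, Tariq 2, Diego 3.
Tomas leads with 6 wins (next highest: 5).

Tomas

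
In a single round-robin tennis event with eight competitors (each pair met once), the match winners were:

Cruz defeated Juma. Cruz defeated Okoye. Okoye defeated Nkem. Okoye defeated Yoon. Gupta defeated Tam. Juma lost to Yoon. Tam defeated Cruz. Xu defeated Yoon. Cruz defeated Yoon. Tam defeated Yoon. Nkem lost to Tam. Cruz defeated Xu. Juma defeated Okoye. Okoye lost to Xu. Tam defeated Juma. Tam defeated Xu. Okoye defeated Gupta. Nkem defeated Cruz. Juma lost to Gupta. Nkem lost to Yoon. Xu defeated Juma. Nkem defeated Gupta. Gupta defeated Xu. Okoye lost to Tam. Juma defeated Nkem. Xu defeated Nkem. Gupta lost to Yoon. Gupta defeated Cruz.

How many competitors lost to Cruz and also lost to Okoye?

Cruz beat: Xu, Yoon, Okoye, Juma.
Okoye beat: Yoon, Gupta, Nkem.
Both beat: Yoon — 1.

1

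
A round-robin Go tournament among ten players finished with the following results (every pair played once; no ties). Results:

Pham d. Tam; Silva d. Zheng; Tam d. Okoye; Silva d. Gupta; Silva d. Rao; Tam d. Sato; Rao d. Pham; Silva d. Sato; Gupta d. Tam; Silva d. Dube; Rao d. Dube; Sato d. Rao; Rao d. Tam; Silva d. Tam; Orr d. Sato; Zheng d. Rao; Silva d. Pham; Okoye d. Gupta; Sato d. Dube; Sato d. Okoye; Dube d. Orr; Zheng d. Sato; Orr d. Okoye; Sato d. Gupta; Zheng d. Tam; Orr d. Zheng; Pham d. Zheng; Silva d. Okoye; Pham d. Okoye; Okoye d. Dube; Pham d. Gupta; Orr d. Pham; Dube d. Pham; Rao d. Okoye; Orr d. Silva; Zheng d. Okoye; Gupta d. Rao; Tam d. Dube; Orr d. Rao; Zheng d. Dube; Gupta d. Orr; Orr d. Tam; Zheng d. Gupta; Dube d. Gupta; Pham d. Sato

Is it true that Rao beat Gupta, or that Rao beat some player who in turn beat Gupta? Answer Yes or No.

Yes

Rao did not beat Gupta directly.
Rao beat Tam, Okoye, Pham, Dube. Of those, Okoye beat Gupta.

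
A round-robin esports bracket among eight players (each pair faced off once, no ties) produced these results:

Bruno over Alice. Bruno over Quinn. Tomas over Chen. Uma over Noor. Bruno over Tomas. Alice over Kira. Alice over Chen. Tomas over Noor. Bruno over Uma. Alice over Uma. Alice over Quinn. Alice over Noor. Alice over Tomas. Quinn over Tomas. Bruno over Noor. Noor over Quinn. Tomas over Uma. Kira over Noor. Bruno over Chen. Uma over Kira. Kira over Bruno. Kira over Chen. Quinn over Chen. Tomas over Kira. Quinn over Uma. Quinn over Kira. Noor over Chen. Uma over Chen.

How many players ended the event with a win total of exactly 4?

Win totals: Quinn 4, Uma 3, Chen 0, Tomas 4, Alice 6, Bruno 6, Noor 2, Kira 3.
Exactly 4: Quinn, Tomas — 2 players.

2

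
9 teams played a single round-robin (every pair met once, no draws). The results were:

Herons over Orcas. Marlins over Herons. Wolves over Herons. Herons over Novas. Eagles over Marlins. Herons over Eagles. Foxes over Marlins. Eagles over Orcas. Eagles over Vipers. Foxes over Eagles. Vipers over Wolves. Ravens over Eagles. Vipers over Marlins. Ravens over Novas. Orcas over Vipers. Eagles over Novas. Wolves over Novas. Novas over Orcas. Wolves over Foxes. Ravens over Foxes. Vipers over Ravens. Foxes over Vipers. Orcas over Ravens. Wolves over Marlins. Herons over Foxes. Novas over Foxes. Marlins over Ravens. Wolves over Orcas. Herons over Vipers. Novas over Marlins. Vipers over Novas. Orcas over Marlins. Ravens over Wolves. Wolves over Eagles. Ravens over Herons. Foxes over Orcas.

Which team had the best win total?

Wolves

Win totals: Foxes 4, Wolves 6, Ravens 5, Marlins 2, Vipers 4, Novas 3, Orcas 3, Herons 5, Eagles 4.
Wolves leads with 6 wins (next highest: 5).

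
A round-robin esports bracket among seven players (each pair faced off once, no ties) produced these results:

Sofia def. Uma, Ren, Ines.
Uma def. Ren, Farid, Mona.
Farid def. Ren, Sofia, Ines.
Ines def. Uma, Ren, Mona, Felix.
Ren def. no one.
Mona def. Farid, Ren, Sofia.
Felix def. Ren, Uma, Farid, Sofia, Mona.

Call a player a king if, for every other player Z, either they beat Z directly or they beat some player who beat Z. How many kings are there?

4

Mona cannot reach Felix in two steps.
Ines reaches everyone (king).
Felix reaches everyone (king).
Ren cannot reach Mona, Ines, Felix, Uma, Sofia, Farid in two steps.
Uma cannot reach Felix in two steps.
Sofia reaches everyone (king).
Farid reaches everyone (king).
Kings: Ines, Felix, Sofia, Farid — 4.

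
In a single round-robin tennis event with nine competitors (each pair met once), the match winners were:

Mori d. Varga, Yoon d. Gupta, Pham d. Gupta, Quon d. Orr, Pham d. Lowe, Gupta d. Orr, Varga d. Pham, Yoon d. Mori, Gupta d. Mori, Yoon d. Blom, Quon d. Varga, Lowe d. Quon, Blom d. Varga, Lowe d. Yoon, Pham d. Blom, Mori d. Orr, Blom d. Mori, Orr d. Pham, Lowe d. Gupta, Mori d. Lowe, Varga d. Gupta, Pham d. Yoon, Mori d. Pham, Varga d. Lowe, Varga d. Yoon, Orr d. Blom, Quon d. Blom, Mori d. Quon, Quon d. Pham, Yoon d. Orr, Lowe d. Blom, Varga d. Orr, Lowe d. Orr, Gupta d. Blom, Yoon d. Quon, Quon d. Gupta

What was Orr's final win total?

Orr's results: beat Pham, Blom; lost to Lowe, Mori, Quon, Gupta, Varga, Yoon.
That is 2 wins.

2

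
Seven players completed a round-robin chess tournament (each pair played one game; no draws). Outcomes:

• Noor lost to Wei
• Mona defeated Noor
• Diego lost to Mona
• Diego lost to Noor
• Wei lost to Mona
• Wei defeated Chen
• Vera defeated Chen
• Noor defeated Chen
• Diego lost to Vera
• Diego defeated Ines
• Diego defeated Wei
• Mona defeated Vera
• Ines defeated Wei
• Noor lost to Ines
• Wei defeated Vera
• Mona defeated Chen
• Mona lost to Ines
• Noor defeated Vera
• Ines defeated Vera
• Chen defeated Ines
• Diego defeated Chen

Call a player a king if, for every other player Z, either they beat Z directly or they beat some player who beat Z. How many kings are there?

3

Wei cannot reach Mona in two steps.
Chen cannot reach Diego in two steps.
Diego reaches everyone (king).
Noor cannot reach Mona in two steps.
Ines reaches everyone (king).
Mona reaches everyone (king).
Vera cannot reach Noor, Mona in two steps.
Kings: Diego, Ines, Mona — 3.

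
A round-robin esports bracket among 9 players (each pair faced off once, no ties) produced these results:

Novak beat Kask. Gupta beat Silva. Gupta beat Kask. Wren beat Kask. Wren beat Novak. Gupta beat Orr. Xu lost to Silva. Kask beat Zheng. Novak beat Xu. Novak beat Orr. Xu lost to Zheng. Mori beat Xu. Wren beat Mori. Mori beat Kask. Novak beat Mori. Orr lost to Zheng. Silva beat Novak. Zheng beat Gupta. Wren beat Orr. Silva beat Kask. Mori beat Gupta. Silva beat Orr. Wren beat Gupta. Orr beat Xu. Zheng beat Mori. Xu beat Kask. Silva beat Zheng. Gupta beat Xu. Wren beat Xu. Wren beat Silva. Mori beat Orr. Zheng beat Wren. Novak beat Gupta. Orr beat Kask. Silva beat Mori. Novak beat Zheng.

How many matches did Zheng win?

Zheng's results: beat Mori, Gupta, Wren, Xu, Orr; lost to Kask, Silva, Novak.
That is 5 wins.

5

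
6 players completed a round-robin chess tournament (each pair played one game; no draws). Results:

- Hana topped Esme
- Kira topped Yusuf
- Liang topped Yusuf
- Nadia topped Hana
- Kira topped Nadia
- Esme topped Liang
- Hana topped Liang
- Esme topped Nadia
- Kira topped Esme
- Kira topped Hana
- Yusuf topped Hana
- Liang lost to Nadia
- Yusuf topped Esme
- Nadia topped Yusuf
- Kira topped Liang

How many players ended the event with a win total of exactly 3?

1

Win totals: Esme 2, Nadia 3, Hana 2, Kira 5, Yusuf 2, Liang 1.
Exactly 3: Nadia — 1 player.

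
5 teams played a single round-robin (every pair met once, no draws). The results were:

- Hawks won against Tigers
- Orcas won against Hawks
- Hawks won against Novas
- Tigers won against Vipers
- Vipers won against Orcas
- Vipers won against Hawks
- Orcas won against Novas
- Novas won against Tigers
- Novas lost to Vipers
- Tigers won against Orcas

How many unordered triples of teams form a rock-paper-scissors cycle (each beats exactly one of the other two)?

Of the C(5,3) = 10 triples, the cyclic ones are: {Novas, Orcas, Tigers}; {Novas, Tigers, Vipers}; {Hawks, Orcas, Tigers}; {Hawks, Tigers, Vipers}.
That is 4.

4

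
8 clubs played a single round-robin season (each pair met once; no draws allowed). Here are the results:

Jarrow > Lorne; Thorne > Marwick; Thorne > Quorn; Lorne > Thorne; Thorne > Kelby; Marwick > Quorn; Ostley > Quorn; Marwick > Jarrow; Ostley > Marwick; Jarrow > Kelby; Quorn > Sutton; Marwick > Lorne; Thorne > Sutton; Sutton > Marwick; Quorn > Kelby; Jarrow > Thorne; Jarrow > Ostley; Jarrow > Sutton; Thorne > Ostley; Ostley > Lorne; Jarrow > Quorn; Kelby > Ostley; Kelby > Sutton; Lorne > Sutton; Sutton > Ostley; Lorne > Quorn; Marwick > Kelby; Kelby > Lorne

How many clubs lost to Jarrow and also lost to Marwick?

3

Jarrow beat: Lorne, Thorne, Sutton, Ostley, Quorn, Kelby.
Marwick beat: Lorne, Jarrow, Quorn, Kelby.
Both beat: Lorne, Quorn, Kelby — 3.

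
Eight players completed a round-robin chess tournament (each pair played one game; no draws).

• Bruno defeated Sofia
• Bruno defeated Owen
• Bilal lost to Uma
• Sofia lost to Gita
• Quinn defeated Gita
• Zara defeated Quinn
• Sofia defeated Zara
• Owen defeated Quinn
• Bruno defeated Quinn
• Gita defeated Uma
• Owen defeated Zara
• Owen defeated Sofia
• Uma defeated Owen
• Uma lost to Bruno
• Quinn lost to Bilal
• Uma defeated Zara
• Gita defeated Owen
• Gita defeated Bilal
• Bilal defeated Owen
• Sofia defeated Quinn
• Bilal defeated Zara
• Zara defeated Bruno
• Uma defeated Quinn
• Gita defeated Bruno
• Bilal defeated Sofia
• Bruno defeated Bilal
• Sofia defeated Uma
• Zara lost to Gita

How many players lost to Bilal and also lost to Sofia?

2

Bilal beat: Sofia, Owen, Zara, Quinn.
Sofia beat: Uma, Zara, Quinn.
Both beat: Zara, Quinn — 2.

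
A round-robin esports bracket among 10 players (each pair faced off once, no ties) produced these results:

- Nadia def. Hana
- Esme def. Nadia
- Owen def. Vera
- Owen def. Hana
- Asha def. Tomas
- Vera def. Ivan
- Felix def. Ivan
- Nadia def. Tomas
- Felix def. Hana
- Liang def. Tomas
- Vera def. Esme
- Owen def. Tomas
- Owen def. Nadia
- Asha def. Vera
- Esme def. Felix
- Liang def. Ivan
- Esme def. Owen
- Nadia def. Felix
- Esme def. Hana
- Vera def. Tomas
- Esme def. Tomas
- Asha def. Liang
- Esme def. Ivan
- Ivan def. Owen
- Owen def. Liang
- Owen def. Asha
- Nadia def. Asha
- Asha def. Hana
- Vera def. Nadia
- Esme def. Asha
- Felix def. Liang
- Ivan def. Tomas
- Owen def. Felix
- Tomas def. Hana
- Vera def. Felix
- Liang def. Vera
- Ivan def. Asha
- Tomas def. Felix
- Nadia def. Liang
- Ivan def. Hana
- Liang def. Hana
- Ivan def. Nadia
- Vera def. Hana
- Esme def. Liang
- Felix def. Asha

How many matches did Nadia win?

Nadia's results: beat Felix, Tomas, Asha, Hana, Liang; lost to Vera, Owen, Ivan, Esme.
That is 5 wins.

5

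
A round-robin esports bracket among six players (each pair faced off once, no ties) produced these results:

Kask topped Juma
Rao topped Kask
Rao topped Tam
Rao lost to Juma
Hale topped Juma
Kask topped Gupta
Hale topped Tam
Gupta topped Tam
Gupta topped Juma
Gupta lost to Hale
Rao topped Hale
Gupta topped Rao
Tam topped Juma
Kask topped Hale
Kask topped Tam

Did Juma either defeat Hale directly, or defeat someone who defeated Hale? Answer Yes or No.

Yes

Juma did not beat Hale directly.
Juma beat Rao. Of those, Rao beat Hale.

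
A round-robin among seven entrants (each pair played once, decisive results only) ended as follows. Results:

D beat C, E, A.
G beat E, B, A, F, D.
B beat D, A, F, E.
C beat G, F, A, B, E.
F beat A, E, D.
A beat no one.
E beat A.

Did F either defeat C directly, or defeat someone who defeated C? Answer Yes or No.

Yes

F did not beat C directly.
F beat A, D, E. Of those, D beat C.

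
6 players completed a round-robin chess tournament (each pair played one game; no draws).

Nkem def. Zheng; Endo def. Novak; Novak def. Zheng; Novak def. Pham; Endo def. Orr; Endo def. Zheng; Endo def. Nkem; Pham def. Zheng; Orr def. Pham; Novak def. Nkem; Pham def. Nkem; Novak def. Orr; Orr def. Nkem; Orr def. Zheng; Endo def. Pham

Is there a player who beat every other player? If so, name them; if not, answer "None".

Endo has 5 wins out of 5 opponents — a perfect record.

Endo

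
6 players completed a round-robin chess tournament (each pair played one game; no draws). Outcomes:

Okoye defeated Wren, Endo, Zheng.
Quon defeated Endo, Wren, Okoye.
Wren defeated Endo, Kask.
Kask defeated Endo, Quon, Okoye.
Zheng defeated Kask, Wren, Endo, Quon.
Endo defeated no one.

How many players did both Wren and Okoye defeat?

Wren beat: Endo, Kask.
Okoye beat: Zheng, Endo, Wren.
Both beat: Endo — 1.

1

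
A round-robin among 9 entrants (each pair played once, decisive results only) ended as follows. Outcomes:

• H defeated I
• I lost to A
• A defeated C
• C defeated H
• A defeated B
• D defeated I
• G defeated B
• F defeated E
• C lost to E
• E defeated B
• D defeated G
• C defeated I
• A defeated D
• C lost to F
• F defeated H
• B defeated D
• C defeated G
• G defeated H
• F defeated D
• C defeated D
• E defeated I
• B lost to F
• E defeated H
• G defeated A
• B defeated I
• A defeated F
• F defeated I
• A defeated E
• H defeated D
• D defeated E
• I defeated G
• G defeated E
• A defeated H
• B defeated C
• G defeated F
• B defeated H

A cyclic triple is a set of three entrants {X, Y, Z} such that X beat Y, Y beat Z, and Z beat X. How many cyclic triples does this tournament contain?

16

Win totals: A 7, B 4, C 4, D 3, E 4, F 6, G 5, H 2, I 1.
An entrant with w wins dominates both others in C(w,2) triples; summing gives 21 + 6 + 6 + 3 + 6 + 15 + 10 + 1 + 0 = 68 transitive triples.
Total triples C(9,3) = 84, so cyclic triples = 84 − 68 = 16.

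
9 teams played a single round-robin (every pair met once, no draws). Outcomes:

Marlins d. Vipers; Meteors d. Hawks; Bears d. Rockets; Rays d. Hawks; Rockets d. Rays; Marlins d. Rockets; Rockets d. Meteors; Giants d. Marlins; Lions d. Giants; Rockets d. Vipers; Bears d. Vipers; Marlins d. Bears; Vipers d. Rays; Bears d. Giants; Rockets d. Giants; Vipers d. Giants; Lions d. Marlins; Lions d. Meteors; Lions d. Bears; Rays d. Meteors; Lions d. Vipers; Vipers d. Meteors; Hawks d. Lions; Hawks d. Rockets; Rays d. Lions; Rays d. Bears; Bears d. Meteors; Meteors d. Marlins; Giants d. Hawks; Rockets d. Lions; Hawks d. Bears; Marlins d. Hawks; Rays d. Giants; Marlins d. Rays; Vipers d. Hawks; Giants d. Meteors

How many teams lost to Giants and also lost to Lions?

Giants beat: Marlins, Meteors, Hawks.
Lions beat: Marlins, Vipers, Bears, Meteors, Giants.
Both beat: Marlins, Meteors — 2.

2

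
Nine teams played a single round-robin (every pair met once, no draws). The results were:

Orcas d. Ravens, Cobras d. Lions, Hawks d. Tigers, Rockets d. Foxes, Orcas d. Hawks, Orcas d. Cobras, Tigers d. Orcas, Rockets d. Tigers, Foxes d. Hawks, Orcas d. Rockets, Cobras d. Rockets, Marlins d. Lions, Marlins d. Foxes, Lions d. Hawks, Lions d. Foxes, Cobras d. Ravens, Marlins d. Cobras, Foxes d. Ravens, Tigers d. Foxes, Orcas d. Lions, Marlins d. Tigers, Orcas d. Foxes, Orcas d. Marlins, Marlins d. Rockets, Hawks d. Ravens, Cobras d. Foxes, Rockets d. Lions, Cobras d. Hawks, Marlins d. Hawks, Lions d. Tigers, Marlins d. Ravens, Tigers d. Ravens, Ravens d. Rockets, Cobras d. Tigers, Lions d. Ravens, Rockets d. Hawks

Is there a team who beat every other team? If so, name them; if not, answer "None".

None

Highest win total is Orcas with 7 (out of 8 possible).
Orcas lost to Tigers, so no team went undefeated.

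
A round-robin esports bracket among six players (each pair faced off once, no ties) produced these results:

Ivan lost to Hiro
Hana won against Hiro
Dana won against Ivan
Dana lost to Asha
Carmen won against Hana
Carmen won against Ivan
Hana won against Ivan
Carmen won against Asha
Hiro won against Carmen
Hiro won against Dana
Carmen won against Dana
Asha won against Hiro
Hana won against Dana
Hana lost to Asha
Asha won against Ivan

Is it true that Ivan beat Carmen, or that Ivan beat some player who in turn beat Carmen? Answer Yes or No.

No

Ivan did not beat Carmen directly.
Ivan beat no one, so there is no intermediate player.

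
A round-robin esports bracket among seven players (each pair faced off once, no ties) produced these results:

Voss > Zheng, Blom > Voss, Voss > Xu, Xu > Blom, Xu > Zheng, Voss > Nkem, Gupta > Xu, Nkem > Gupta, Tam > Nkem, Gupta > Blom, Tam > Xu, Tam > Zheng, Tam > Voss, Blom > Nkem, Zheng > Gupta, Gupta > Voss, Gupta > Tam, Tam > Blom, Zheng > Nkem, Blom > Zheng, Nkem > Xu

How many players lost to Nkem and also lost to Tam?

1

Nkem beat: Xu, Gupta.
Tam beat: Xu, Nkem, Voss, Zheng, Blom.
Both beat: Xu — 1.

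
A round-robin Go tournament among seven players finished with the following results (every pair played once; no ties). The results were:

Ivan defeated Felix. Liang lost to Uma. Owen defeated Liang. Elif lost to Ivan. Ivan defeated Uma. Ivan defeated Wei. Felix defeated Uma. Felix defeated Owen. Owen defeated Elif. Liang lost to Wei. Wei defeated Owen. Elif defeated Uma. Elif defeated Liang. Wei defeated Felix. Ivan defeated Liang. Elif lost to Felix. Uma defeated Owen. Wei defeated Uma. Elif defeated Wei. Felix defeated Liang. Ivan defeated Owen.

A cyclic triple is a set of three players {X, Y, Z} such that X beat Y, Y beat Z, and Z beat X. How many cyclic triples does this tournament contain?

3

Win totals: Owen 2, Wei 4, Ivan 6, Liang 0, Felix 4, Uma 2, Elif 3.
A player with w wins dominates both others in C(w,2) triples; summing gives 1 + 6 + 15 + 0 + 6 + 1 + 3 = 32 transitive triples.
Total triples C(7,3) = 35, so cyclic triples = 35 − 32 = 3.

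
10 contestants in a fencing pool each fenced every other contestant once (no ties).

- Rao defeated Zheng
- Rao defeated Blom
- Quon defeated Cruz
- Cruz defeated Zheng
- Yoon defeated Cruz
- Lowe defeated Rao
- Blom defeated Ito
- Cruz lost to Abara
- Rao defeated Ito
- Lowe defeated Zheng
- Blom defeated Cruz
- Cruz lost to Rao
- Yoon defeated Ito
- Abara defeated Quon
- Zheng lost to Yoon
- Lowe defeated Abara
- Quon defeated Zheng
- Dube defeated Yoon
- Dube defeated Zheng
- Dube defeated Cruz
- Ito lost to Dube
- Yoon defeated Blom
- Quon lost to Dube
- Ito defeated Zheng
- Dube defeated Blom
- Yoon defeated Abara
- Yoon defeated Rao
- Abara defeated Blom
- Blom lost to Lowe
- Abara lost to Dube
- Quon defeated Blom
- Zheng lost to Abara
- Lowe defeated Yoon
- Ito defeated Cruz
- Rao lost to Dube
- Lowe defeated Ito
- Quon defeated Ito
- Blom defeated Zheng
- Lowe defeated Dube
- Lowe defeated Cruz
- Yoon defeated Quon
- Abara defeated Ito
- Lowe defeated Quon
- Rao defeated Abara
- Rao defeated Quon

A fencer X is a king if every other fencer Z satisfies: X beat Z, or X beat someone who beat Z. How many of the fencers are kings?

Abara cannot reach Yoon, Dube, Lowe, Rao in two steps.
Yoon cannot reach Dube, Lowe in two steps.
Dube cannot reach Lowe in two steps.
Blom cannot reach Abara, Yoon, Dube, Lowe, Quon, Rao in two steps.
Lowe reaches everyone (king).
Quon cannot reach Abara, Yoon, Dube, Lowe, Rao in two steps.
Rao cannot reach Yoon, Dube, Lowe in two steps.
Ito cannot reach Abara, Yoon, Dube, Blom, Lowe, Quon, Rao in two steps.
Cruz cannot reach Abara, Yoon, Dube, Blom, Lowe, Quon, Rao, Ito in two steps.
Zheng cannot reach Abara, Yoon, Dube, Blom, Lowe, Quon, Rao, Ito, Cruz in two steps.
Kings: Lowe — 1.

1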